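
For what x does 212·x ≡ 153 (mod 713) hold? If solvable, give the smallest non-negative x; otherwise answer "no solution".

670

First find gcd(212, 713):
713 = 3·212 + 77
212 = 2·77 + 58
77 = 1·58 + 19
58 = 3·19 + 1
19 = 19·1 + 0
gcd = 1, so a unique solution mod 713 exists.
Back-substitute for the Bézout coefficients:
1 = 58 − 3·19
1 = −3·77 + 4·58
1 = 4·212 − 11·77
1 = −11·713 + 37·212
So 212·(37) ≡ 1 (mod 713), giving 212⁻¹ ≡ 37.
x ≡ 212⁻¹·153 ≡ 37·153 ≡ 670 (mod 713).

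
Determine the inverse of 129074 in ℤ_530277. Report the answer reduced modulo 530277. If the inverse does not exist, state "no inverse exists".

Euclidean algorithm on 530277, 129074:
530277 = 4×129074 + 13981
129074 = 9×13981 + 3245
13981 = 4×3245 + 1001
3245 = 3×1001 + 242
1001 = 4×242 + 33
242 = 7×33 + 11
33 = 3×11 + 0
The gcd is 11, not 1, hence no inverse exists.

no inverse exists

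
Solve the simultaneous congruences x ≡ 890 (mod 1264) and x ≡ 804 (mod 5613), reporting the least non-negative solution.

Write x = 890 + 1264·k. Then 1264·k ≡ 804 − 890 ≡ 5527 (mod 5613).
Need 1264⁻¹ mod 5613. Extended Euclid on (5613, 1264):
5613 = 4·1264 + 557
1264 = 2·557 + 150
557 = 3·150 + 107
150 = 1·107 + 43
107 = 2·43 + 21
43 = 2·21 + 1
21 = 21·1 + 0
Back-substitute:
1 = 43 − 2·21
1 = −2·107 + 5·43
1 = 5·150 − 7·107
1 = −7·557 + 26·150
1 = 26·1264 − 59·557
1 = −59·5613 + 262·1264
1264⁻¹ ≡ 262 (mod 5613), so k ≡ 262·5527 ≡ 5533 (mod 5613).
x = 890 + 1264·5533 = 6994602.

6994602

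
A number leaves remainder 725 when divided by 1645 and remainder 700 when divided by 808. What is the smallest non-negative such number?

Write x = 725 + 1645·k. Then 1645·k ≡ 700 − 725 ≡ 783 (mod 808).
Need 1645⁻¹ mod 808. Extended Euclid on (808, 29):
808 = 27·29 + 25
29 = 1·25 + 4
25 = 6·4 + 1
4 = 4·1 + 0
Back-substitute:
1 = 25 − 6·4
1 = −6·29 + 7·25
1 = 7·808 − 195·29
1645⁻¹ ≡ 613 (mod 808), so k ≡ 613·783 ≡ 27 (mod 808).
x = 725 + 1645·27 = 45140.

45140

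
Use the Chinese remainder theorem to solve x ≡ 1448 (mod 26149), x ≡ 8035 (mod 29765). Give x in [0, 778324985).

Write x = 1448 + 26149·k. Then 26149·k ≡ 8035 − 1448 ≡ 6587 (mod 29765).
Need 26149⁻¹ mod 29765. Extended Euclid on (29765, 26149):
29765 = 1·26149 + 3616
26149 = 7·3616 + 837
3616 = 4·837 + 268
837 = 3·268 + 33
268 = 8·33 + 4
33 = 8·4 + 1
4 = 4·1 + 0
Back-substitute:
1 = 33 − 8·4
1 = −8·268 + 65·33
1 = 65·837 − 203·268
1 = −203·3616 + 877·837
1 = 877·26149 − 6342·3616
1 = −6342·29765 + 7219·26149
26149⁻¹ ≡ 7219 (mod 29765), so k ≡ 7219·6587 ≡ 16848 (mod 29765).
x = 1448 + 26149·16848 = 440559800.

440559800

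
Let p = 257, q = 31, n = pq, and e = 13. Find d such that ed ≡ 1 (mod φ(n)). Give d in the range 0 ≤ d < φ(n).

φ(n) = (p−1)(q−1) = 256·30 = 7680.
Need d with 13·d ≡ 1 (mod 7680). Apply the extended Euclidean algorithm:
7680 = 590*13 + 10
13 = 1*10 + 3
10 = 3*3 + 1
3 = 3*1 + 0
Back-substitute:
1 = 10 − 3·3
1 = −3·13 + 4·10
1 = 4·7680 − 2363·13
So 13·(-2363) ≡ 1 (mod 7680), hence d ≡ -2363 ≡ 5317 (mod 7680).

5317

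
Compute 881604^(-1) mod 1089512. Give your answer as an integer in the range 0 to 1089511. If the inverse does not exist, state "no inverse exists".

no inverse exists

Compute gcd(881604, 1089512):
1089512 = 1·881604 + 207908
881604 = 4·207908 + 49972
207908 = 4·49972 + 8020
49972 = 6·8020 + 1852
8020 = 4·1852 + 612
1852 = 3·612 + 16
612 = 38·16 + 4
16 = 4·4 + 0
Since gcd = 4 > 1, 881604 is not a unit mod 1089512.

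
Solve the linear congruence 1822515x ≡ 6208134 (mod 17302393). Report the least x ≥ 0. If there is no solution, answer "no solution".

1156164

First find gcd(1822515, 17302393):
17302393 = 9×1822515 + 899758
1822515 = 2×899758 + 22999
899758 = 39×22999 + 2797
22999 = 8×2797 + 623
2797 = 4×623 + 305
623 = 2×305 + 13
305 = 23×13 + 6
13 = 2×6 + 1
6 = 6×1 + 0
gcd = 1, so a unique solution mod 17302393 exists.
Back-substitute for the Bézout coefficients:
1 = 13 − 2·6
1 = −2·305 + 47·13
1 = 47·623 − 96·305
1 = −96·2797 + 431·623
1 = 431·22999 − 3544·2797
1 = −3544·899758 + 138647·22999
1 = 138647·1822515 − 280838·899758
1 = −280838·17302393 + 2666189·1822515
So 1822515·(2666189) ≡ 1 (mod 17302393), giving 1822515⁻¹ ≡ 2666189.
x ≡ 1822515⁻¹·6208134 ≡ 2666189·6208134 ≡ 1156164 (mod 17302393).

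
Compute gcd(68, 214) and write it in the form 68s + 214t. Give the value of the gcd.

Euclidean algorithm:
214 = 3×68 + 10
68 = 6×10 + 8
10 = 1×8 + 2
8 = 4×2 + 0
gcd(68, 214) = 2.
Back-substituting:
2 = 10 − 8
2 = −68 + 7·10
2 = 7·214 − 22·68
So 2 = (7)·214 + (-22)·68.

2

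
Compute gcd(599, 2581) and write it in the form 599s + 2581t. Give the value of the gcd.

Euclidean algorithm:
2581 = 4×599 + 185
599 = 3×185 + 44
185 = 4×44 + 9
44 = 4×9 + 8
9 = 1×8 + 1
8 = 8×1 + 0
gcd(599, 2581) = 1.
Back-substituting:
1 = 9 − 8
1 = −44 + 5·9
1 = 5·185 − 21·44
1 = −21·599 + 68·185
1 = 68·2581 − 293·599
So 1 = (68)·2581 + (-293)·599.

1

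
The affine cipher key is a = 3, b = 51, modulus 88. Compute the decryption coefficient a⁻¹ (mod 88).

gcd(88, 3) by repeated division:
88 = 29*3 + 1
3 = 3*1 + 0
Since gcd(3, 88) = 1, back-substitute to write 1 as a combination:
1 = 88 − 29·3
Thus 3·(-29) ≡ 1 (mod 88); reducing, -29 mod 88 = 59.

59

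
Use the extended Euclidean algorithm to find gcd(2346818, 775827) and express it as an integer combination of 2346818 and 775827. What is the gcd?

Apply Euclid's algorithm to 2346818 and 775827:
2346818 = 3×775827 + 19337
775827 = 40×19337 + 2347
19337 = 8×2347 + 561
2347 = 4×561 + 103
561 = 5×103 + 46
103 = 2×46 + 11
46 = 4×11 + 2
11 = 5×2 + 1
2 = 2×1 + 0
gcd(2346818, 775827) = 1.
Working backward:
1 = 11 − 5·2
1 = −5·46 + 21·11
1 = 21·103 − 47·46
1 = −47·561 + 256·103
1 = 256·2347 − 1071·561
1 = −1071·19337 + 8824·2347
1 = 8824·775827 − 354031·19337
1 = −354031·2346818 + 1070917·775827
So 1 = (-354031)·2346818 + (1070917)·775827.

1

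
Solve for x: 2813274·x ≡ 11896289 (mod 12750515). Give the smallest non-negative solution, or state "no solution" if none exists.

11991976

First find gcd(2813274, 12750515):
12750515 = 4*2813274 + 1497419
2813274 = 1*1497419 + 1315855
1497419 = 1*1315855 + 181564
1315855 = 7*181564 + 44907
181564 = 4*44907 + 1936
44907 = 23*1936 + 379
1936 = 5*379 + 41
379 = 9*41 + 10
41 = 4*10 + 1
10 = 10*1 + 0
gcd = 1, so a unique solution mod 12750515 exists.
Back-substitute for the Bézout coefficients:
1 = 41 − 4·10
1 = −4·379 + 37·41
1 = 37·1936 − 189·379
1 = −189·44907 + 4384·1936
1 = 4384·181564 − 17725·44907
1 = −17725·1315855 + 128459·181564
1 = 128459·1497419 − 146184·1315855
1 = −146184·2813274 + 274643·1497419
1 = 274643·12750515 − 1244756·2813274
So 2813274·(-1244756) ≡ 1 (mod 12750515), giving 2813274⁻¹ ≡ 11505759.
x ≡ 2813274⁻¹·11896289 ≡ 11505759·11896289 ≡ 11991976 (mod 12750515).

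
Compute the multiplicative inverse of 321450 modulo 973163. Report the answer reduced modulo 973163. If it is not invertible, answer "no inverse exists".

710907

Extended Euclidean algorithm:
973163 = 3*321450 + 8813
321450 = 36*8813 + 4182
8813 = 2*4182 + 449
4182 = 9*449 + 141
449 = 3*141 + 26
141 = 5*26 + 11
26 = 2*11 + 4
11 = 2*4 + 3
4 = 1*3 + 1
3 = 3*1 + 0
Since gcd(321450, 973163) = 1, back-substitute to write 1 as a combination:
1 = 4 − 3
1 = −11 + 3·4
1 = 3·26 − 7·11
1 = −7·141 + 38·26
1 = 38·449 − 121·141
1 = −121·4182 + 1127·449
1 = 1127·8813 − 2375·4182
1 = −2375·321450 + 86627·8813
1 = 86627·973163 − 262256·321450
So 321450·(-262256) ≡ 1 (mod 973163), and -262256 ≡ 710907 (mod 973163).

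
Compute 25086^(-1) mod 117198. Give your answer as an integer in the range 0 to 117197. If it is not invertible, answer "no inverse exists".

Compute gcd(25086, 117198):
117198 = 4×25086 + 16854
25086 = 1×16854 + 8232
16854 = 2×8232 + 390
8232 = 21×390 + 42
390 = 9×42 + 12
42 = 3×12 + 6
12 = 2×6 + 0
gcd(25086, 117198) = 6 ≠ 1, so 25086 has no multiplicative inverse modulo 117198.

no inverse exists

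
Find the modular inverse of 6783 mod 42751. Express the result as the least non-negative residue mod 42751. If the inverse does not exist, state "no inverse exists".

Apply the Euclidean algorithm to 42751 and 6783:
42751 = 6×6783 + 2053
6783 = 3×2053 + 624
2053 = 3×624 + 181
624 = 3×181 + 81
181 = 2×81 + 19
81 = 4×19 + 5
19 = 3×5 + 4
5 = 1×4 + 1
4 = 4×1 + 0
gcd = 1, so the inverse exists. Back-substitute:
1 = 5 − 4
1 = −19 + 4·5
1 = 4·81 − 17·19
1 = −17·181 + 38·81
1 = 38·624 − 131·181
1 = −131·2053 + 431·624
1 = 431·6783 − 1424·2053
1 = −1424·42751 + 8975·6783
So 6783·8975 ≡ 1 (mod 42751).

8975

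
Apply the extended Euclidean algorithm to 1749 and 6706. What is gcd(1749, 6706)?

Apply Euclid's algorithm to 6706 and 1749:
6706 = 3*1749 + 1459
1749 = 1*1459 + 290
1459 = 5*290 + 9
290 = 32*9 + 2
9 = 4*2 + 1
2 = 2*1 + 0
gcd(1749, 6706) = 1.
Express as a combination:
1 = 9 − 4·2
1 = −4·290 + 129·9
1 = 129·1459 − 649·290
1 = −649·1749 + 778·1459
1 = 778·6706 − 2983·1749
So 1 = (778)·6706 + (-2983)·1749.

1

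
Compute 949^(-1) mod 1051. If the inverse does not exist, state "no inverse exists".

814

Apply the Euclidean algorithm to 1051 and 949:
1051 = 1*949 + 102
949 = 9*102 + 31
102 = 3*31 + 9
31 = 3*9 + 4
9 = 2*4 + 1
4 = 4*1 + 0
Since gcd(949, 1051) = 1, back-substitute to write 1 as a combination:
1 = 9 − 2·4
1 = −2·31 + 7·9
1 = 7·102 − 23·31
1 = −23·949 + 214·102
1 = 214·1051 − 237·949
So 949·(-237) ≡ 1 (mod 1051), and -237 ≡ 814 (mod 1051).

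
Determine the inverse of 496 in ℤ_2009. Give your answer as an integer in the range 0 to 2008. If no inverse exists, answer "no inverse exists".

482

gcd(2009, 496) by repeated division:
2009 = 4·496 + 25
496 = 19·25 + 21
25 = 1·21 + 4
21 = 5·4 + 1
4 = 4·1 + 0
gcd = 1, so the inverse exists. Back-substitute:
1 = 21 − 5·4
1 = −5·25 + 6·21
1 = 6·496 − 119·25
1 = −119·2009 + 482·496
So 496·482 ≡ 1 (mod 2009).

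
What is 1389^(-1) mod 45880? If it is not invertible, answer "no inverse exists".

10669

Run Euclid on (45880, 1389):
45880 = 33·1389 + 43
1389 = 32·43 + 13
43 = 3·13 + 4
13 = 3·4 + 1
4 = 4·1 + 0
Since gcd(1389, 45880) = 1, back-substitute to write 1 as a combination:
1 = 13 − 3·4
1 = −3·43 + 10·13
1 = 10·1389 − 323·43
1 = −323·45880 + 10669·1389
So 1389·10669 ≡ 1 (mod 45880).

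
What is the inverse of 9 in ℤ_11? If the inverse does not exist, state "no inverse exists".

Extended Euclidean algorithm:
11 = 1·9 + 2
9 = 4·2 + 1
2 = 2·1 + 0
Since gcd(9, 11) = 1, back-substitute to write 1 as a combination:
1 = 9 − 4·2
1 = −4·11 + 5·9
So 9·5 ≡ 1 (mod 11).

5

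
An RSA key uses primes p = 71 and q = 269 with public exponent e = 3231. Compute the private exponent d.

φ(n) = (p−1)(q−1) = 70·268 = 18760.
Need d with 3231·d ≡ 1 (mod 18760). Apply the extended Euclidean algorithm:
18760 = 5×3231 + 2605
3231 = 1×2605 + 626
2605 = 4×626 + 101
626 = 6×101 + 20
101 = 5×20 + 1
20 = 20×1 + 0
Back-substitute:
1 = 101 − 5·20
1 = −5·626 + 31·101
1 = 31·2605 − 129·626
1 = −129·3231 + 160·2605
1 = 160·18760 − 929·3231
So 3231·(-929) ≡ 1 (mod 18760), hence d ≡ -929 ≡ 17831 (mod 18760).

17831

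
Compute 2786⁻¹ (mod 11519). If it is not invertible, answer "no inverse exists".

gcd(11519, 2786) by repeated division:
11519 = 4×2786 + 375
2786 = 7×375 + 161
375 = 2×161 + 53
161 = 3×53 + 2
53 = 26×2 + 1
2 = 2×1 + 0
Since gcd(2786, 11519) = 1, back-substitute to write 1 as a combination:
1 = 53 − 26·2
1 = −26·161 + 79·53
1 = 79·375 − 184·161
1 = −184·2786 + 1367·375
1 = 1367·11519 − 5652·2786
Thus 2786·(-5652) ≡ 1 (mod 11519); reducing, -5652 mod 11519 = 5867.

5867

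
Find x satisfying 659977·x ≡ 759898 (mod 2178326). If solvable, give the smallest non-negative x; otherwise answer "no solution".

1668020

First find gcd(659977, 2178326):
2178326 = 3*659977 + 198395
659977 = 3*198395 + 64792
198395 = 3*64792 + 4019
64792 = 16*4019 + 488
4019 = 8*488 + 115
488 = 4*115 + 28
115 = 4*28 + 3
28 = 9*3 + 1
3 = 3*1 + 0
gcd = 1, so a unique solution mod 2178326 exists.
Back-substitute for the Bézout coefficients:
1 = 28 − 9·3
1 = −9·115 + 37·28
1 = 37·488 − 157·115
1 = −157·4019 + 1293·488
1 = 1293·64792 − 20845·4019
1 = −20845·198395 + 63828·64792
1 = 63828·659977 − 212329·198395
1 = −212329·2178326 + 700815·659977
So 659977·(700815) ≡ 1 (mod 2178326), giving 659977⁻¹ ≡ 700815.
x ≡ 659977⁻¹·759898 ≡ 700815·759898 ≡ 1668020 (mod 2178326).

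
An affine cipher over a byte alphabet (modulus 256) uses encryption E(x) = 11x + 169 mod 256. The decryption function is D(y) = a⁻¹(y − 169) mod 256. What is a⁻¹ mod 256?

Run Euclid on (256, 11):
256 = 23·11 + 3
11 = 3·3 + 2
3 = 1·2 + 1
2 = 2·1 + 0
Since gcd(11, 256) = 1, back-substitute to write 1 as a combination:
1 = 3 − 2
1 = −11 + 4·3
1 = 4·256 − 93·11
Hence 11⁻¹ ≡ -93 ≡ 163 (mod 256).

163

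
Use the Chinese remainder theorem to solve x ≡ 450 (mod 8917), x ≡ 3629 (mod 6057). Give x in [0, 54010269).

633557

Write x = 450 + 8917·k. Then 8917·k ≡ 3629 − 450 ≡ 3179 (mod 6057).
Need 8917⁻¹ mod 6057. Extended Euclid on (6057, 2860):
6057 = 2·2860 + 337
2860 = 8·337 + 164
337 = 2·164 + 9
164 = 18·9 + 2
9 = 4·2 + 1
2 = 2·1 + 0
Back-substitute:
1 = 9 − 4·2
1 = −4·164 + 73·9
1 = 73·337 − 150·164
1 = −150·2860 + 1273·337
1 = 1273·6057 − 2696·2860
8917⁻¹ ≡ 3361 (mod 6057), so k ≡ 3361·3179 ≡ 71 (mod 6057).
x = 450 + 8917·71 = 633557.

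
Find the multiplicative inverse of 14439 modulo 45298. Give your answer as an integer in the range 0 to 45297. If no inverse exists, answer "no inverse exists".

31281

Extended Euclidean algorithm:
45298 = 3*14439 + 1981
14439 = 7*1981 + 572
1981 = 3*572 + 265
572 = 2*265 + 42
265 = 6*42 + 13
42 = 3*13 + 3
13 = 4*3 + 1
3 = 3*1 + 0
The gcd is 1. Working backward:
1 = 13 − 4·3
1 = −4·42 + 13·13
1 = 13·265 − 82·42
1 = −82·572 + 177·265
1 = 177·1981 − 613·572
1 = −613·14439 + 4468·1981
1 = 4468·45298 − 14017·14439
Hence 14439⁻¹ ≡ -14017 ≡ 31281 (mod 45298).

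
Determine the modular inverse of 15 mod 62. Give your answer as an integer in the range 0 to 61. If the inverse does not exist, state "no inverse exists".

29

Extended Euclidean algorithm:
62 = 4·15 + 2
15 = 7·2 + 1
2 = 2·1 + 0
The gcd is 1. Working backward:
1 = 15 − 7·2
1 = −7·62 + 29·15
So 15·29 ≡ 1 (mod 62).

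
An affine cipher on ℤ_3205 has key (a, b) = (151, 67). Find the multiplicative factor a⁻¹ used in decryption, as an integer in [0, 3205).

Extended Euclidean algorithm:
3205 = 21*151 + 34
151 = 4*34 + 15
34 = 2*15 + 4
15 = 3*4 + 3
4 = 1*3 + 1
3 = 3*1 + 0
The gcd is 1. Working backward:
1 = 4 − 3
1 = −15 + 4·4
1 = 4·34 − 9·15
1 = −9·151 + 40·34
1 = 40·3205 − 849·151
Hence 151⁻¹ ≡ -849 ≡ 2356 (mod 3205).

2356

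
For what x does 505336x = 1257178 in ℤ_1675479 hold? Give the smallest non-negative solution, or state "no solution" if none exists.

95869

First find gcd(505336, 1675479):
1675479 = 3×505336 + 159471
505336 = 3×159471 + 26923
159471 = 5×26923 + 24856
26923 = 1×24856 + 2067
24856 = 12×2067 + 52
2067 = 39×52 + 39
52 = 1×39 + 13
39 = 3×13 + 0
gcd = 13 and 13 | 1257178, so solutions exist. Divide through by 13: 38872x ≡ 96706 (mod 128883).
Now find 38872⁻¹ mod 128883:
128883 = 3*38872 + 12267
38872 = 3*12267 + 2071
12267 = 5*2071 + 1912
2071 = 1*1912 + 159
1912 = 12*159 + 4
159 = 39*4 + 3
4 = 1*3 + 1
3 = 3*1 + 0
Back-substitute:
1 = 4 − 3
1 = −159 + 40·4
1 = 40·1912 − 481·159
1 = −481·2071 + 521·1912
1 = 521·12267 − 3086·2071
1 = −3086·38872 + 9779·12267
1 = 9779·128883 − 32423·38872
So 38872·(-32423) ≡ 1 (mod 128883), i.e. 38872⁻¹ ≡ 96460.
Then x ≡ 96460·96706 ≡ 95869 (mod 128883); the smallest non-negative solution is x = 95869.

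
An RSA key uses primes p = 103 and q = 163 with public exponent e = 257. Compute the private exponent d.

4565

φ(n) = (p−1)(q−1) = 102·162 = 16524.
Need d with 257·d ≡ 1 (mod 16524). Apply the extended Euclidean algorithm:
16524 = 64×257 + 76
257 = 3×76 + 29
76 = 2×29 + 18
29 = 1×18 + 11
18 = 1×11 + 7
11 = 1×7 + 4
7 = 1×4 + 3
4 = 1×3 + 1
3 = 3×1 + 0
Back-substitute:
1 = 4 − 3
1 = −7 + 2·4
1 = 2·11 − 3·7
1 = −3·18 + 5·11
1 = 5·29 − 8·18
1 = −8·76 + 21·29
1 = 21·257 − 71·76
1 = −71·16524 + 4565·257
So 257·4565 ≡ 1 (mod 16524), hence d = 4565.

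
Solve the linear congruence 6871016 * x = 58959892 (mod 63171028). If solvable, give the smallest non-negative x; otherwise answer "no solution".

First find gcd(6871016, 63171028):
63171028 = 9×6871016 + 1331884
6871016 = 5×1331884 + 211596
1331884 = 6×211596 + 62308
211596 = 3×62308 + 24672
62308 = 2×24672 + 12964
24672 = 1×12964 + 11708
12964 = 1×11708 + 1256
11708 = 9×1256 + 404
1256 = 3×404 + 44
404 = 9×44 + 8
44 = 5×8 + 4
8 = 2×4 + 0
gcd = 4 and 4 | 58959892, so solutions exist. Divide through by 4: 1717754x ≡ 14739973 (mod 15792757).
Now find 1717754⁻¹ mod 15792757:
15792757 = 9×1717754 + 332971
1717754 = 5×332971 + 52899
332971 = 6×52899 + 15577
52899 = 3×15577 + 6168
15577 = 2×6168 + 3241
6168 = 1×3241 + 2927
3241 = 1×2927 + 314
2927 = 9×314 + 101
314 = 3×101 + 11
101 = 9×11 + 2
11 = 5×2 + 1
2 = 2×1 + 0
Back-substitute:
1 = 11 − 5·2
1 = −5·101 + 46·11
1 = 46·314 − 143·101
1 = −143·2927 + 1333·314
1 = 1333·3241 − 1476·2927
1 = −1476·6168 + 2809·3241
1 = 2809·15577 − 7094·6168
1 = −7094·52899 + 24091·15577
1 = 24091·332971 − 151640·52899
1 = −151640·1717754 + 782291·332971
1 = 782291·15792757 − 7192259·1717754
So 1717754·(-7192259) ≡ 1 (mod 15792757), i.e. 1717754⁻¹ ≡ 8600498.
Then x ≡ 8600498·14739973 ≡ 10477135 (mod 15792757); the smallest non-negative solution is x = 10477135.

10477135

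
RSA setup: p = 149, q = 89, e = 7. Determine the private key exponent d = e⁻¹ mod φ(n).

9303

φ(n) = (p−1)(q−1) = 148·88 = 13024.
Need d with 7·d ≡ 1 (mod 13024). Apply the extended Euclidean algorithm:
13024 = 1860·7 + 4
7 = 1·4 + 3
4 = 1·3 + 1
3 = 3·1 + 0
Back-substitute:
1 = 4 − 3
1 = −7 + 2·4
1 = 2·13024 − 3721·7
So 7·(-3721) ≡ 1 (mod 13024), hence d ≡ -3721 ≡ 9303 (mod 13024).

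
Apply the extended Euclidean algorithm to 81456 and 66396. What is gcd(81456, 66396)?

Euclidean algorithm:
81456 = 1·66396 + 15060
66396 = 4·15060 + 6156
15060 = 2·6156 + 2748
6156 = 2·2748 + 660
2748 = 4·660 + 108
660 = 6·108 + 12
108 = 9·12 + 0
gcd(81456, 66396) = 12.
Working backward:
12 = 660 − 6·108
12 = −6·2748 + 25·660
12 = 25·6156 − 56·2748
12 = −56·15060 + 137·6156
12 = 137·66396 − 604·15060
12 = −604·81456 + 741·66396
So 12 = (-604)·81456 + (741)·66396.

12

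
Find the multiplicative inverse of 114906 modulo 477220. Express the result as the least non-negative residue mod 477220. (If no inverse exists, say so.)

Euclidean algorithm on 477220, 114906:
477220 = 4·114906 + 17596
114906 = 6·17596 + 9330
17596 = 1·9330 + 8266
9330 = 1·8266 + 1064
8266 = 7·1064 + 818
1064 = 1·818 + 246
818 = 3·246 + 80
246 = 3·80 + 6
80 = 13·6 + 2
6 = 3·2 + 0
gcd(114906, 477220) = 2 ≠ 1, so 114906 has no multiplicative inverse modulo 477220.

no inverse exists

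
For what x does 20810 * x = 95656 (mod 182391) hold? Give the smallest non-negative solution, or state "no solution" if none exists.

102410

First find gcd(20810, 182391):
182391 = 8*20810 + 15911
20810 = 1*15911 + 4899
15911 = 3*4899 + 1214
4899 = 4*1214 + 43
1214 = 28*43 + 10
43 = 4*10 + 3
10 = 3*3 + 1
3 = 3*1 + 0
gcd = 1, so a unique solution mod 182391 exists.
Back-substitute for the Bézout coefficients:
1 = 10 − 3·3
1 = −3·43 + 13·10
1 = 13·1214 − 367·43
1 = −367·4899 + 1481·1214
1 = 1481·15911 − 4810·4899
1 = −4810·20810 + 6291·15911
1 = 6291·182391 − 55138·20810
So 20810·(-55138) ≡ 1 (mod 182391), giving 20810⁻¹ ≡ 127253.
x ≡ 20810⁻¹·95656 ≡ 127253·95656 ≡ 102410 (mod 182391).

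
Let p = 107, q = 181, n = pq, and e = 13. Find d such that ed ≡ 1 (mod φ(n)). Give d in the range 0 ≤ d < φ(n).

φ(n) = (p−1)(q−1) = 106·180 = 19080.
Need d with 13·d ≡ 1 (mod 19080). Apply the extended Euclidean algorithm:
19080 = 1467×13 + 9
13 = 1×9 + 4
9 = 2×4 + 1
4 = 4×1 + 0
Back-substitute:
1 = 9 − 2·4
1 = −2·13 + 3·9
1 = 3·19080 − 4403·13
So 13·(-4403) ≡ 1 (mod 19080), hence d ≡ -4403 ≡ 14677 (mod 19080).

14677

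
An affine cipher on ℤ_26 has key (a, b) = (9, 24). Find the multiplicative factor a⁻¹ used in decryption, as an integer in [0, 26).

3

Run Euclid on (26, 9):
26 = 2×9 + 8
9 = 1×8 + 1
8 = 8×1 + 0
The gcd is 1. Working backward:
1 = 9 − 8
1 = −26 + 3·9
So 9·3 ≡ 1 (mod 26).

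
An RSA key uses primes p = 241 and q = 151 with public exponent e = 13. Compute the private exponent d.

11077

φ(n) = (p−1)(q−1) = 240·150 = 36000.
Need d with 13·d ≡ 1 (mod 36000). Apply the extended Euclidean algorithm:
36000 = 2769*13 + 3
13 = 4*3 + 1
3 = 3*1 + 0
Back-substitute:
1 = 13 − 4·3
1 = −4·36000 + 11077·13
So 13·11077 ≡ 1 (mod 36000), hence d = 11077.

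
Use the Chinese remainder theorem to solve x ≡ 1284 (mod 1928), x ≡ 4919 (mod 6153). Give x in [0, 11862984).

11357204

Write x = 1284 + 1928·k. Then 1928·k ≡ 4919 − 1284 ≡ 3635 (mod 6153).
Need 1928⁻¹ mod 6153. Extended Euclid on (6153, 1928):
6153 = 3·1928 + 369
1928 = 5·369 + 83
369 = 4·83 + 37
83 = 2·37 + 9
37 = 4·9 + 1
9 = 9·1 + 0
Back-substitute:
1 = 37 − 4·9
1 = −4·83 + 9·37
1 = 9·369 − 40·83
1 = −40·1928 + 209·369
1 = 209·6153 − 667·1928
1928⁻¹ ≡ 5486 (mod 6153), so k ≡ 5486·3635 ≡ 5890 (mod 6153).
x = 1284 + 1928·5890 = 11357204.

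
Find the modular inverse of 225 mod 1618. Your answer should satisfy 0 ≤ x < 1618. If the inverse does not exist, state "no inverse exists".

489

Run Euclid on (1618, 225):
1618 = 7·225 + 43
225 = 5·43 + 10
43 = 4·10 + 3
10 = 3·3 + 1
3 = 3·1 + 0
Since gcd(225, 1618) = 1, back-substitute to write 1 as a combination:
1 = 10 − 3·3
1 = −3·43 + 13·10
1 = 13·225 − 68·43
1 = −68·1618 + 489·225
So 225·489 ≡ 1 (mod 1618).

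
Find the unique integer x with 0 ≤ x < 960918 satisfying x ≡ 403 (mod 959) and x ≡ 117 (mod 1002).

476067

Write x = 403 + 959·k. Then 959·k ≡ 117 − 403 ≡ 716 (mod 1002).
Need 959⁻¹ mod 1002. Extended Euclid on (1002, 959):
1002 = 1×959 + 43
959 = 22×43 + 13
43 = 3×13 + 4
13 = 3×4 + 1
4 = 4×1 + 0
Back-substitute:
1 = 13 − 3·4
1 = −3·43 + 10·13
1 = 10·959 − 223·43
1 = −223·1002 + 233·959
959⁻¹ ≡ 233 (mod 1002), so k ≡ 233·716 ≡ 496 (mod 1002).
x = 403 + 959·496 = 476067.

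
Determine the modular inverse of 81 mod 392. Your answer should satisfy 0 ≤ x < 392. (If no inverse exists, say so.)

Extended Euclidean algorithm:
392 = 4×81 + 68
81 = 1×68 + 13
68 = 5×13 + 3
13 = 4×3 + 1
3 = 3×1 + 0
gcd = 1, so the inverse exists. Back-substitute:
1 = 13 − 4·3
1 = −4·68 + 21·13
1 = 21·81 − 25·68
1 = −25·392 + 121·81
So 81·121 ≡ 1 (mod 392).

121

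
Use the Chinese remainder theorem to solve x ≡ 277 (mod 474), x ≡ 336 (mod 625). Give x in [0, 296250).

Write x = 277 + 474·k. Then 474·k ≡ 336 − 277 ≡ 59 (mod 625).
Need 474⁻¹ mod 625. Extended Euclid on (625, 474):
625 = 1×474 + 151
474 = 3×151 + 21
151 = 7×21 + 4
21 = 5×4 + 1
4 = 4×1 + 0
Back-substitute:
1 = 21 − 5·4
1 = −5·151 + 36·21
1 = 36·474 − 113·151
1 = −113·625 + 149·474
474⁻¹ ≡ 149 (mod 625), so k ≡ 149·59 ≡ 41 (mod 625).
x = 277 + 474·41 = 19711.

19711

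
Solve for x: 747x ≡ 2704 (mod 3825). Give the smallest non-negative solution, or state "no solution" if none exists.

no solution

gcd(747, 3825):
3825 = 5*747 + 90
747 = 8*90 + 27
90 = 3*27 + 9
27 = 3*9 + 0
gcd = 9, but 9 ∤ 2704, so the congruence has no solution.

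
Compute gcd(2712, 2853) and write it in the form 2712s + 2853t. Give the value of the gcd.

Apply Euclid's algorithm to 2853 and 2712:
2853 = 1·2712 + 141
2712 = 19·141 + 33
141 = 4·33 + 9
33 = 3·9 + 6
9 = 1·6 + 3
6 = 2·3 + 0
gcd(2712, 2853) = 3.
Back-substituting:
3 = 9 − 6
3 = −33 + 4·9
3 = 4·141 − 17·33
3 = −17·2712 + 327·141
3 = 327·2853 − 344·2712
So 3 = (327)·2853 + (-344)·2712.

3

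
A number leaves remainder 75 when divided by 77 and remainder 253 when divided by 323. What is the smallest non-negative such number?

Write x = 75 + 77·k. Then 77·k ≡ 253 − 75 ≡ 178 (mod 323).
Need 77⁻¹ mod 323. Extended Euclid on (323, 77):
323 = 4*77 + 15
77 = 5*15 + 2
15 = 7*2 + 1
2 = 2*1 + 0
Back-substitute:
1 = 15 − 7·2
1 = −7·77 + 36·15
1 = 36·323 − 151·77
77⁻¹ ≡ 172 (mod 323), so k ≡ 172·178 ≡ 254 (mod 323).
x = 75 + 77·254 = 19633.

19633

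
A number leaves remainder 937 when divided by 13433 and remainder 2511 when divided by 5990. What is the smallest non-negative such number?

18511611

Write x = 937 + 13433·k. Then 13433·k ≡ 2511 − 937 ≡ 1574 (mod 5990).
Need 13433⁻¹ mod 5990. Extended Euclid on (5990, 1453):
5990 = 4*1453 + 178
1453 = 8*178 + 29
178 = 6*29 + 4
29 = 7*4 + 1
4 = 4*1 + 0
Back-substitute:
1 = 29 − 7·4
1 = −7·178 + 43·29
1 = 43·1453 − 351·178
1 = −351·5990 + 1447·1453
13433⁻¹ ≡ 1447 (mod 5990), so k ≡ 1447·1574 ≡ 1378 (mod 5990).
x = 937 + 13433·1378 = 18511611.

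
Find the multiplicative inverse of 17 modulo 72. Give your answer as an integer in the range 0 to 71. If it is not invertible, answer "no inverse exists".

17

Extended Euclidean algorithm:
72 = 4·17 + 4
17 = 4·4 + 1
4 = 4·1 + 0
The gcd is 1. Working backward:
1 = 17 − 4·4
1 = −4·72 + 17·17
So 17·17 ≡ 1 (mod 72).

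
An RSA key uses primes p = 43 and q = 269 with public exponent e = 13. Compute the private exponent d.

φ(n) = (p−1)(q−1) = 42·268 = 11256.
Need d with 13·d ≡ 1 (mod 11256). Apply the extended Euclidean algorithm:
11256 = 865*13 + 11
13 = 1*11 + 2
11 = 5*2 + 1
2 = 2*1 + 0
Back-substitute:
1 = 11 − 5·2
1 = −5·13 + 6·11
1 = 6·11256 − 5195·13
So 13·(-5195) ≡ 1 (mod 11256), hence d ≡ -5195 ≡ 6061 (mod 11256).

6061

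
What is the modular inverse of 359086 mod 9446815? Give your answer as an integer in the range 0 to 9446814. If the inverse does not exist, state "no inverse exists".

no inverse exists

Euclidean algorithm on 9446815, 359086:
9446815 = 26×359086 + 110579
359086 = 3×110579 + 27349
110579 = 4×27349 + 1183
27349 = 23×1183 + 140
1183 = 8×140 + 63
140 = 2×63 + 14
63 = 4×14 + 7
14 = 2×7 + 0
The gcd is 7, not 1, hence no inverse exists.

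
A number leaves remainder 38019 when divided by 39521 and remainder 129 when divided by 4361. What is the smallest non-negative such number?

Write x = 38019 + 39521·k. Then 39521·k ≡ 129 − 38019 ≡ 1359 (mod 4361).
Need 39521⁻¹ mod 4361. Extended Euclid on (4361, 272):
4361 = 16×272 + 9
272 = 30×9 + 2
9 = 4×2 + 1
2 = 2×1 + 0
Back-substitute:
1 = 9 − 4·2
1 = −4·272 + 121·9
1 = 121·4361 − 1940·272
39521⁻¹ ≡ 2421 (mod 4361), so k ≡ 2421·1359 ≡ 1945 (mod 4361).
x = 38019 + 39521·1945 = 76906364.

76906364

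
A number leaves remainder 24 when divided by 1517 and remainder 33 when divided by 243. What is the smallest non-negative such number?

150207

Write x = 24 + 1517·k. Then 1517·k ≡ 33 − 24 ≡ 9 (mod 243).
Need 1517⁻¹ mod 243. Extended Euclid on (243, 59):
243 = 4·59 + 7
59 = 8·7 + 3
7 = 2·3 + 1
3 = 3·1 + 0
Back-substitute:
1 = 7 − 2·3
1 = −2·59 + 17·7
1 = 17·243 − 70·59
1517⁻¹ ≡ 173 (mod 243), so k ≡ 173·9 ≡ 99 (mod 243).
x = 24 + 1517·99 = 150207.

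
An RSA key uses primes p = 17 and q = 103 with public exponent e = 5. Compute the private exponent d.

653

φ(n) = (p−1)(q−1) = 16·102 = 1632.
Need d with 5·d ≡ 1 (mod 1632). Apply the extended Euclidean algorithm:
1632 = 326*5 + 2
5 = 2*2 + 1
2 = 2*1 + 0
Back-substitute:
1 = 5 − 2·2
1 = −2·1632 + 653·5
So 5·653 ≡ 1 (mod 1632), hence d = 653.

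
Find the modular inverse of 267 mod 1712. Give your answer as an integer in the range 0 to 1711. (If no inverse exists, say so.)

Run Euclid on (1712, 267):
1712 = 6·267 + 110
267 = 2·110 + 47
110 = 2·47 + 16
47 = 2·16 + 15
16 = 1·15 + 1
15 = 15·1 + 0
The gcd is 1. Working backward:
1 = 16 − 15
1 = −47 + 3·16
1 = 3·110 − 7·47
1 = −7·267 + 17·110
1 = 17·1712 − 109·267
Hence 267⁻¹ ≡ -109 ≡ 1603 (mod 1712).

1603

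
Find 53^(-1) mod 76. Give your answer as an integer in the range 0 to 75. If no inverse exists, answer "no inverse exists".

33

Extended Euclidean algorithm:
76 = 1*53 + 23
53 = 2*23 + 7
23 = 3*7 + 2
7 = 3*2 + 1
2 = 2*1 + 0
Since gcd(53, 76) = 1, back-substitute to write 1 as a combination:
1 = 7 − 3·2
1 = −3·23 + 10·7
1 = 10·53 − 23·23
1 = −23·76 + 33·53
So 53·33 ≡ 1 (mod 76).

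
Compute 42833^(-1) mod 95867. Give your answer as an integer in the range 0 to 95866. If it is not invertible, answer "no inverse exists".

22254

Extended Euclidean algorithm:
95867 = 2·42833 + 10201
42833 = 4·10201 + 2029
10201 = 5·2029 + 56
2029 = 36·56 + 13
56 = 4·13 + 4
13 = 3·4 + 1
4 = 4·1 + 0
Since gcd(42833, 95867) = 1, back-substitute to write 1 as a combination:
1 = 13 − 3·4
1 = −3·56 + 13·13
1 = 13·2029 − 471·56
1 = −471·10201 + 2368·2029
1 = 2368·42833 − 9943·10201
1 = −9943·95867 + 22254·42833
So 42833·22254 ≡ 1 (mod 95867).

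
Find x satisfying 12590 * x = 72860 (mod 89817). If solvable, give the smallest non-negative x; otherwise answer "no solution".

70561

First find gcd(12590, 89817):
89817 = 7*12590 + 1687
12590 = 7*1687 + 781
1687 = 2*781 + 125
781 = 6*125 + 31
125 = 4*31 + 1
31 = 31*1 + 0
gcd = 1, so a unique solution mod 89817 exists.
Back-substitute for the Bézout coefficients:
1 = 125 − 4·31
1 = −4·781 + 25·125
1 = 25·1687 − 54·781
1 = −54·12590 + 403·1687
1 = 403·89817 − 2875·12590
So 12590·(-2875) ≡ 1 (mod 89817), giving 12590⁻¹ ≡ 86942.
x ≡ 12590⁻¹·72860 ≡ 86942·72860 ≡ 70561 (mod 89817).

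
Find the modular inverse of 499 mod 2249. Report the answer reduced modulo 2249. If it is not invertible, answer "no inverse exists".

Run Euclid on (2249, 499):
2249 = 4·499 + 253
499 = 1·253 + 246
253 = 1·246 + 7
246 = 35·7 + 1
7 = 7·1 + 0
The gcd is 1. Working backward:
1 = 246 − 35·7
1 = −35·253 + 36·246
1 = 36·499 − 71·253
1 = −71·2249 + 320·499
So 499·320 ≡ 1 (mod 2249).

320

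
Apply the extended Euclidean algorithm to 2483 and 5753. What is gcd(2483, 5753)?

1

Apply Euclid's algorithm to 5753 and 2483:
5753 = 2·2483 + 787
2483 = 3·787 + 122
787 = 6·122 + 55
122 = 2·55 + 12
55 = 4·12 + 7
12 = 1·7 + 5
7 = 1·5 + 2
5 = 2·2 + 1
2 = 2·1 + 0
gcd(2483, 5753) = 1.
Express as a combination:
1 = 5 − 2·2
1 = −2·7 + 3·5
1 = 3·12 − 5·7
1 = −5·55 + 23·12
1 = 23·122 − 51·55
1 = −51·787 + 329·122
1 = 329·2483 − 1038·787
1 = −1038·5753 + 2405·2483
So 1 = (-1038)·5753 + (2405)·2483.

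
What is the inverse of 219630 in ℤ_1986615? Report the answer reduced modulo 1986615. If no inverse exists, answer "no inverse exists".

no inverse exists

Compute gcd(219630, 1986615):
1986615 = 9×219630 + 9945
219630 = 22×9945 + 840
9945 = 11×840 + 705
840 = 1×705 + 135
705 = 5×135 + 30
135 = 4×30 + 15
30 = 2×15 + 0
The gcd is 15, not 1, hence no inverse exists.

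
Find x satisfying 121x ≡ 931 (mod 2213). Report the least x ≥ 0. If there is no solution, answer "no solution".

First find gcd(121, 2213):
2213 = 18×121 + 35
121 = 3×35 + 16
35 = 2×16 + 3
16 = 5×3 + 1
3 = 3×1 + 0
gcd = 1, so a unique solution mod 2213 exists.
Back-substitute for the Bézout coefficients:
1 = 16 − 5·3
1 = −5·35 + 11·16
1 = 11·121 − 38·35
1 = −38·2213 + 695·121
So 121·(695) ≡ 1 (mod 2213), giving 121⁻¹ ≡ 695.
x ≡ 121⁻¹·931 ≡ 695·931 ≡ 849 (mod 2213).

849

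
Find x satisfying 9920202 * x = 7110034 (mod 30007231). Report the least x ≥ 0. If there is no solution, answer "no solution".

25848048

First find gcd(9920202, 30007231):
30007231 = 3·9920202 + 246625
9920202 = 40·246625 + 55202
246625 = 4·55202 + 25817
55202 = 2·25817 + 3568
25817 = 7·3568 + 841
3568 = 4·841 + 204
841 = 4·204 + 25
204 = 8·25 + 4
25 = 6·4 + 1
4 = 4·1 + 0
gcd = 1, so a unique solution mod 30007231 exists.
Back-substitute for the Bézout coefficients:
1 = 25 − 6·4
1 = −6·204 + 49·25
1 = 49·841 − 202·204
1 = −202·3568 + 857·841
1 = 857·25817 − 6201·3568
1 = −6201·55202 + 13259·25817
1 = 13259·246625 − 59237·55202
1 = −59237·9920202 + 2382739·246625
1 = 2382739·30007231 − 7207454·9920202
So 9920202·(-7207454) ≡ 1 (mod 30007231), giving 9920202⁻¹ ≡ 22799777.
x ≡ 9920202⁻¹·7110034 ≡ 22799777·7110034 ≡ 25848048 (mod 30007231).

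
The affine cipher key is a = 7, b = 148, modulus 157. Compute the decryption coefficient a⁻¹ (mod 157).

Extended Euclidean algorithm:
157 = 22*7 + 3
7 = 2*3 + 1
3 = 3*1 + 0
The gcd is 1. Working backward:
1 = 7 − 2·3
1 = −2·157 + 45·7
So 7·45 ≡ 1 (mod 157).

45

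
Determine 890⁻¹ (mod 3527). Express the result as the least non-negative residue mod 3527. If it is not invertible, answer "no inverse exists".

107

Extended Euclidean algorithm:
3527 = 3×890 + 857
890 = 1×857 + 33
857 = 25×33 + 32
33 = 1×32 + 1
32 = 32×1 + 0
Since gcd(890, 3527) = 1, back-substitute to write 1 as a combination:
1 = 33 − 32
1 = −857 + 26·33
1 = 26·890 − 27·857
1 = −27·3527 + 107·890
So 890·107 ≡ 1 (mod 3527).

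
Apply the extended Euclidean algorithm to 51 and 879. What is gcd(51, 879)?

3

Euclidean algorithm:
879 = 17*51 + 12
51 = 4*12 + 3
12 = 4*3 + 0
gcd(51, 879) = 3.
Back-substituting:
3 = 51 − 4·12
3 = −4·879 + 69·51
So 3 = (-4)·879 + (69)·51.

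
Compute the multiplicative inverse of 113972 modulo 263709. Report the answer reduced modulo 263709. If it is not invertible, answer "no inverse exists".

Apply the Euclidean algorithm to 263709 and 113972:
263709 = 2·113972 + 35765
113972 = 3·35765 + 6677
35765 = 5·6677 + 2380
6677 = 2·2380 + 1917
2380 = 1·1917 + 463
1917 = 4·463 + 65
463 = 7·65 + 8
65 = 8·8 + 1
8 = 8·1 + 0
gcd = 1, so the inverse exists. Back-substitute:
1 = 65 − 8·8
1 = −8·463 + 57·65
1 = 57·1917 − 236·463
1 = −236·2380 + 293·1917
1 = 293·6677 − 822·2380
1 = −822·35765 + 4403·6677
1 = 4403·113972 − 14031·35765
1 = −14031·263709 + 32465·113972
So 113972·32465 ≡ 1 (mod 263709).

32465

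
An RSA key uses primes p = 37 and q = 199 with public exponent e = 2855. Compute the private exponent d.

4127

φ(n) = (p−1)(q−1) = 36·198 = 7128.
Need d with 2855·d ≡ 1 (mod 7128). Apply the extended Euclidean algorithm:
7128 = 2·2855 + 1418
2855 = 2·1418 + 19
1418 = 74·19 + 12
19 = 1·12 + 7
12 = 1·7 + 5
7 = 1·5 + 2
5 = 2·2 + 1
2 = 2·1 + 0
Back-substitute:
1 = 5 − 2·2
1 = −2·7 + 3·5
1 = 3·12 − 5·7
1 = −5·19 + 8·12
1 = 8·1418 − 597·19
1 = −597·2855 + 1202·1418
1 = 1202·7128 − 3001·2855
So 2855·(-3001) ≡ 1 (mod 7128), hence d ≡ -3001 ≡ 4127 (mod 7128).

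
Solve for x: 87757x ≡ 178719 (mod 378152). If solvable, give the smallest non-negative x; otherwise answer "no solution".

100395

First find gcd(87757, 378152):
378152 = 4·87757 + 27124
87757 = 3·27124 + 6385
27124 = 4·6385 + 1584
6385 = 4·1584 + 49
1584 = 32·49 + 16
49 = 3·16 + 1
16 = 16·1 + 0
gcd = 1, so a unique solution mod 378152 exists.
Back-substitute for the Bézout coefficients:
1 = 49 − 3·16
1 = −3·1584 + 97·49
1 = 97·6385 − 391·1584
1 = −391·27124 + 1661·6385
1 = 1661·87757 − 5374·27124
1 = −5374·378152 + 23157·87757
So 87757·(23157) ≡ 1 (mod 378152), giving 87757⁻¹ ≡ 23157.
x ≡ 87757⁻¹·178719 ≡ 23157·178719 ≡ 100395 (mod 378152).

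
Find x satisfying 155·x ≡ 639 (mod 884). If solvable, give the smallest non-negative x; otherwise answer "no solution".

141

First find gcd(155, 884):
884 = 5·155 + 109
155 = 1·109 + 46
109 = 2·46 + 17
46 = 2·17 + 12
17 = 1·12 + 5
12 = 2·5 + 2
5 = 2·2 + 1
2 = 2·1 + 0
gcd = 1, so a unique solution mod 884 exists.
Back-substitute for the Bézout coefficients:
1 = 5 − 2·2
1 = −2·12 + 5·5
1 = 5·17 − 7·12
1 = −7·46 + 19·17
1 = 19·109 − 45·46
1 = −45·155 + 64·109
1 = 64·884 − 365·155
So 155·(-365) ≡ 1 (mod 884), giving 155⁻¹ ≡ 519.
x ≡ 155⁻¹·639 ≡ 519·639 ≡ 141 (mod 884).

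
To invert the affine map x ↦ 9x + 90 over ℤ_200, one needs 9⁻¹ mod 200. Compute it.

89

Apply the Euclidean algorithm to 200 and 9:
200 = 22·9 + 2
9 = 4·2 + 1
2 = 2·1 + 0
The gcd is 1. Working backward:
1 = 9 − 4·2
1 = −4·200 + 89·9
So 9·89 ≡ 1 (mod 200).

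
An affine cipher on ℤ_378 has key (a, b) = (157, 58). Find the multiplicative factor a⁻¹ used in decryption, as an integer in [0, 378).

313

Extended Euclidean algorithm:
378 = 2×157 + 64
157 = 2×64 + 29
64 = 2×29 + 6
29 = 4×6 + 5
6 = 1×5 + 1
5 = 5×1 + 0
Since gcd(157, 378) = 1, back-substitute to write 1 as a combination:
1 = 6 − 5
1 = −29 + 5·6
1 = 5·64 − 11·29
1 = −11·157 + 27·64
1 = 27·378 − 65·157
So 157·(-65) ≡ 1 (mod 378), and -65 ≡ 313 (mod 378).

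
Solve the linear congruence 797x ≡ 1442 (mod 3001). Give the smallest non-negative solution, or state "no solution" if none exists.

416

First find gcd(797, 3001):
3001 = 3×797 + 610
797 = 1×610 + 187
610 = 3×187 + 49
187 = 3×49 + 40
49 = 1×40 + 9
40 = 4×9 + 4
9 = 2×4 + 1
4 = 4×1 + 0
gcd = 1, so a unique solution mod 3001 exists.
Back-substitute for the Bézout coefficients:
1 = 9 − 2·4
1 = −2·40 + 9·9
1 = 9·49 − 11·40
1 = −11·187 + 42·49
1 = 42·610 − 137·187
1 = −137·797 + 179·610
1 = 179·3001 − 674·797
So 797·(-674) ≡ 1 (mod 3001), giving 797⁻¹ ≡ 2327.
x ≡ 797⁻¹·1442 ≡ 2327·1442 ≡ 416 (mod 3001).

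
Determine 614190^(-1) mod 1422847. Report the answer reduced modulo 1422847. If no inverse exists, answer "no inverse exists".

154813

Apply the Euclidean algorithm to 1422847 and 614190:
1422847 = 2·614190 + 194467
614190 = 3·194467 + 30789
194467 = 6·30789 + 9733
30789 = 3·9733 + 1590
9733 = 6·1590 + 193
1590 = 8·193 + 46
193 = 4·46 + 9
46 = 5·9 + 1
9 = 9·1 + 0
Since gcd(614190, 1422847) = 1, back-substitute to write 1 as a combination:
1 = 46 − 5·9
1 = −5·193 + 21·46
1 = 21·1590 − 173·193
1 = −173·9733 + 1059·1590
1 = 1059·30789 − 3350·9733
1 = −3350·194467 + 21159·30789
1 = 21159·614190 − 66827·194467
1 = −66827·1422847 + 154813·614190
So 614190·154813 ≡ 1 (mod 1422847).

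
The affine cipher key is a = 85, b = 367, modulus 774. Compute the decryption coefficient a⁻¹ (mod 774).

601

Apply the Euclidean algorithm to 774 and 85:
774 = 9×85 + 9
85 = 9×9 + 4
9 = 2×4 + 1
4 = 4×1 + 0
Since gcd(85, 774) = 1, back-substitute to write 1 as a combination:
1 = 9 − 2·4
1 = −2·85 + 19·9
1 = 19·774 − 173·85
Hence 85⁻¹ ≡ -173 ≡ 601 (mod 774).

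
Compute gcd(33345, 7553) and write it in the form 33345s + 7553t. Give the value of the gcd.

13

Apply Euclid's algorithm to 33345 and 7553:
33345 = 4·7553 + 3133
7553 = 2·3133 + 1287
3133 = 2·1287 + 559
1287 = 2·559 + 169
559 = 3·169 + 52
169 = 3·52 + 13
52 = 4·13 + 0
gcd(33345, 7553) = 13.
Working backward:
13 = 169 − 3·52
13 = −3·559 + 10·169
13 = 10·1287 − 23·559
13 = −23·3133 + 56·1287
13 = 56·7553 − 135·3133
13 = −135·33345 + 596·7553
So 13 = (-135)·33345 + (596)·7553.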